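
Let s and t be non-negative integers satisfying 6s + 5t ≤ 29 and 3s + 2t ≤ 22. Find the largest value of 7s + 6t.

34

The continuous relaxation peaks at (0, 5.8) with value 34.80; rounding to a feasible lattice point costs some objective.
(s,t)=(4,1): 6·4+5·1=29≤29, 3·4+2·1=14≤22, objective 34.
(s,t)=(3,2): 6·3+5·2=28≤29, 3·3+2·2=13≤22, objective 33.
(s,t)=(1,4): 6·1+5·4=26≤29, 3·1+2·4=11≤22, objective 31.
Maximum is 34 at (s,t)=(4,1).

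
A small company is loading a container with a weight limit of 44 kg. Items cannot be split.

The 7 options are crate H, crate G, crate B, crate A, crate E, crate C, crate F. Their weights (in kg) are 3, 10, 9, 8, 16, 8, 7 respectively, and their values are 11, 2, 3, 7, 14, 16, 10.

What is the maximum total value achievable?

This is an integer program with binary decision variables.
Allowing fractional choices, the relaxed optimum would be about 58.7, but items are indivisible.
crate H + crate B + crate E + crate C + crate F: weight 3 + 9 + 16 + 8 + 7 = 43 ≤ 44, value 11 + 3 + 14 + 16 + 10 = 54.
crate H + crate G + crate E + crate C + crate F: weight 3 + 10 + 16 + 8 + 7 = 44 ≤ 44, value 11 + 2 + 14 + 16 + 10 = 53.
crate H + crate A + crate E + crate C + crate F: weight 3 + 8 + 16 + 8 + 7 = 42 ≤ 44, value 11 + 7 + 14 + 16 + 10 = 58.
Best is crate H, crate A, crate E, crate C, and crate F with total value 58.

58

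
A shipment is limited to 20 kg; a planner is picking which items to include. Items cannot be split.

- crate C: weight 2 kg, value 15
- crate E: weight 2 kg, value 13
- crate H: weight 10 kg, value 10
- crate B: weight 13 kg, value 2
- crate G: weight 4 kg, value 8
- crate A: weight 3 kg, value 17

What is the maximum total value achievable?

55

crate C + crate E + crate H + crate A: weight 2 + 2 + 10 + 3 = 17 ≤ 20, value 15 + 13 + 10 + 17 = 55.
crate C + crate E + crate G + crate A: weight 2 + 2 + 4 + 3 = 11 ≤ 20, value 15 + 13 + 8 + 17 = 53.
crate C + crate H + crate G + crate A: weight 2 + 10 + 4 + 3 = 19 ≤ 20, value 15 + 10 + 8 + 17 = 50.
Best is crate C, crate E, crate H, and crate A with total value 55.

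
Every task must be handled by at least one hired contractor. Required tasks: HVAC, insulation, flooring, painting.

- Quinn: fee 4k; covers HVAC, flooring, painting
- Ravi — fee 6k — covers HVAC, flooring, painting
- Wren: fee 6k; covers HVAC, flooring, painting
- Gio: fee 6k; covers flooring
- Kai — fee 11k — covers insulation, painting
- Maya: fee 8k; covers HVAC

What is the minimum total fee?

Choose Quinn and Kai: together they cover HVAC, insulation, flooring, painting — every task.
Total fee: 4 + 11 = 15.
No cover costs less than 15.

15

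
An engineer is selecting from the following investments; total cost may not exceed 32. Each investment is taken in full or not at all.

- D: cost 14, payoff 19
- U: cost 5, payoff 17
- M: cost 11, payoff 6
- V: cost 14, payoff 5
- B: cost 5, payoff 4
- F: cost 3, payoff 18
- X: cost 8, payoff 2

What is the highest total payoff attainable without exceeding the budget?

Take D, U, B, and F: cost 14 + 5 + 5 + 3 = 27 ≤ 32, payoff 19 + 17 + 4 + 18 = 58.
No other feasible combination does better.

58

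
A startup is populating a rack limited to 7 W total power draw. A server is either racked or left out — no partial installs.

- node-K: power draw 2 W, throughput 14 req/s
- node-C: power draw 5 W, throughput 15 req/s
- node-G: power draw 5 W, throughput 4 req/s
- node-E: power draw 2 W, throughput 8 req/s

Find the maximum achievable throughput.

This is a 0-1 knapsack instance.
Allowing fractional choices, the relaxed optimum would be about 31.0, but servers are indivisible.
node-C + node-E: power draw 5 + 2 = 7 ≤ 7, throughput 15 + 8 = 23.
node-K + node-C: power draw 2 + 5 = 7 ≤ 7, throughput 14 + 15 = 29.
node-K + node-E: power draw 2 + 2 = 4 ≤ 7, throughput 14 + 8 = 22.
Best is node-K and node-C with total throughput 29.

29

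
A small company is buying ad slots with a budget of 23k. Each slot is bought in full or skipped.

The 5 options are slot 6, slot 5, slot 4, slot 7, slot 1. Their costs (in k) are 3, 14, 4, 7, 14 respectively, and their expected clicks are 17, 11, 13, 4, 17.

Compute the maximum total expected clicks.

47

This is a 0-1 knapsack instance.
Take slot 6, slot 4, and slot 1: cost 3 + 4 + 14 = 21 ≤ 23, expected clicks 17 + 13 + 17 = 47.
No other feasible combination does better.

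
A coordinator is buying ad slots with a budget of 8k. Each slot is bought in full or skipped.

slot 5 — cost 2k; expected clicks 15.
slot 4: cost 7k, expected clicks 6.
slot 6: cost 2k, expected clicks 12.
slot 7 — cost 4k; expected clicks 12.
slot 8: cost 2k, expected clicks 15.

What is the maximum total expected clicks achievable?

42

Treat it as a binary knapsack problem.
Allowing fractional choices, the relaxed optimum would be about 48.0, but ad slots are indivisible.
slot 5 + slot 7 + slot 8: cost 2 + 4 + 2 = 8 ≤ 8, expected clicks 15 + 12 + 15 = 42.
slot 5 + slot 6 + slot 7: cost 2 + 2 + 4 = 8 ≤ 8, expected clicks 15 + 12 + 12 = 39.
slot 5 + slot 6 + slot 8: cost 2 + 2 + 2 = 6 ≤ 8, expected clicks 15 + 12 + 15 = 42.
The maximum expected clicks is 42; one optimal choice is slot 5, slot 6, and slot 8.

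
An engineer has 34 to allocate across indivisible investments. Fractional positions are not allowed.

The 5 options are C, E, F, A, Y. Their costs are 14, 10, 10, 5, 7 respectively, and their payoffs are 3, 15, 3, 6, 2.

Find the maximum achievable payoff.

Treat it as a binary knapsack problem.
Take E, F, A, and Y: cost 10 + 10 + 5 + 7 = 32 ≤ 34, payoff 15 + 3 + 6 + 2 = 26.
No other feasible combination does better.

26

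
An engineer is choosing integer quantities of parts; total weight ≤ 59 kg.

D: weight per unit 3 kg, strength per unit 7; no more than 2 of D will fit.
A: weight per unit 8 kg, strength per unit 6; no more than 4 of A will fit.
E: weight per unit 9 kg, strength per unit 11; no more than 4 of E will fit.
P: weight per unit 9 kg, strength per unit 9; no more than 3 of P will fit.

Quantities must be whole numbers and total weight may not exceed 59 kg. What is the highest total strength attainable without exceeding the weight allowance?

2×D, 1×A, 4×E, and 1×P: weight 59 ≤ 59, strength 2·7 + 1·6 + 4·11 + 1·9 = 73.
2×D, 1×A, 3×E, and 2×P: weight 59 ≤ 59, strength 2·7 + 1·6 + 3·11 + 2·9 = 71.
Best is 73.

73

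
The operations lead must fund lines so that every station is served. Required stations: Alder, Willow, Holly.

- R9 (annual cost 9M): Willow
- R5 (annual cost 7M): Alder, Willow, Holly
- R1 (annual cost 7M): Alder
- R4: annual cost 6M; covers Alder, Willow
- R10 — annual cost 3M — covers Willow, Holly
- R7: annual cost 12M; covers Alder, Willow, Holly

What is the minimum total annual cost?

The greedy cost-per-new-station heuristic would pick R10 and R4 for 9, but a cheaper cover exists.
R5 alone covers Alder, Willow, Holly — every station.
Total annual cost: 7.
No cover costs less than 7.

7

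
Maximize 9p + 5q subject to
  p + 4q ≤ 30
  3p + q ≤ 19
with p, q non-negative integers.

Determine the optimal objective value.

(p,q)=(4,6): 1·4+4·6=28≤30, 3·4+1·6=18≤19, objective 66.
(p,q)=(4,5): 1·4+4·5=24≤30, 3·4+1·5=17≤19, objective 61.
(p,q)=(3,6): 1·3+4·6=27≤30, 3·3+1·6=15≤19, objective 57.
(p,q)=(3,5): 1·3+4·5=23≤30, 3·3+1·5=14≤19, objective 52.
No feasible integer point exceeds 66.

66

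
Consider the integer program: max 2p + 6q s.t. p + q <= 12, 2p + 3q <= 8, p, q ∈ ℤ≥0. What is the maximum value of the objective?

14

(p,q)=(1,2) is feasible, giving 14.
(p,q)=(0,2) is feasible, giving 12.
(p,q)=(2,1) is feasible, giving 10.
Maximum is 14 at (p,q)=(1,2).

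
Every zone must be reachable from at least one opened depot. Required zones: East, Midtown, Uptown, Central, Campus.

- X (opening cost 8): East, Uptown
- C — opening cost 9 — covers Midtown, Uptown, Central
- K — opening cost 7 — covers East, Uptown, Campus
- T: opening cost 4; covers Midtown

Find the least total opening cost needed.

16

Choose C and K: together they cover East, Midtown, Uptown, Central, Campus — every zone.
Total opening cost: 9 + 7 = 16.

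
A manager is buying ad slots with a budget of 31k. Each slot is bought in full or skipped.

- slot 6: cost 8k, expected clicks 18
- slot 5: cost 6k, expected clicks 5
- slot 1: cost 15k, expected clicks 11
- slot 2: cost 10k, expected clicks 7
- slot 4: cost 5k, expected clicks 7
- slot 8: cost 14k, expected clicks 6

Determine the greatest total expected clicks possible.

Allowing fractional choices, the relaxed optimum would be about 38.8, but ad slots are indivisible.
slot 6 + slot 5 + slot 2 + slot 4: cost 8 + 6 + 10 + 5 = 29 ≤ 31, expected clicks 18 + 5 + 7 + 7 = 37.
slot 6 + slot 5 + slot 1: cost 8 + 6 + 15 = 29 ≤ 31, expected clicks 18 + 5 + 11 = 34.
slot 6 + slot 1 + slot 4: cost 8 + 15 + 5 = 28 ≤ 31, expected clicks 18 + 11 + 7 = 36.
Best is slot 6, slot 5, slot 2, and slot 4 with total expected clicks 37.

37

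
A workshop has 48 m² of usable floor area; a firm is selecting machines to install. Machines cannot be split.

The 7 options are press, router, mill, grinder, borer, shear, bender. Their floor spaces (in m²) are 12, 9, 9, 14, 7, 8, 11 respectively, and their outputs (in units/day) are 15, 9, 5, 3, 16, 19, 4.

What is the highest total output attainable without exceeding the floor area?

64

This is an integer program with binary decision variables.
press + router + borer + shear + bender: floor space 12 + 9 + 7 + 8 + 11 = 47 ≤ 48, output 15 + 9 + 16 + 19 + 4 = 63.
press + router + mill + borer + shear: floor space 12 + 9 + 9 + 7 + 8 = 45 ≤ 48, output 15 + 9 + 5 + 16 + 19 = 64.
press + router + borer + shear: floor space 12 + 9 + 7 + 8 = 36 ≤ 48, output 15 + 9 + 16 + 19 = 59.
Best is press, router, mill, borer, and shear with total output 64.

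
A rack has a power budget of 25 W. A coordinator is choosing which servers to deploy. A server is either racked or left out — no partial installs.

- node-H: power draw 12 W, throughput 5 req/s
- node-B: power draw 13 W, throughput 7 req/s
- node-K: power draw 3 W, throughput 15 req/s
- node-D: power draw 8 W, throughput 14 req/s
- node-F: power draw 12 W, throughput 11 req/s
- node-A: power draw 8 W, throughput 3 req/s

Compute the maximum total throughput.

40

Allowing fractional choices, the relaxed optimum would be about 41.1, but servers are indivisible.
node-B + node-K + node-D: power draw 13 + 3 + 8 = 24 ≤ 25, throughput 7 + 15 + 14 = 36.
node-K + node-D + node-F: power draw 3 + 8 + 12 = 23 ≤ 25, throughput 15 + 14 + 11 = 40.
Best is node-K, node-D, and node-F with total throughput 40.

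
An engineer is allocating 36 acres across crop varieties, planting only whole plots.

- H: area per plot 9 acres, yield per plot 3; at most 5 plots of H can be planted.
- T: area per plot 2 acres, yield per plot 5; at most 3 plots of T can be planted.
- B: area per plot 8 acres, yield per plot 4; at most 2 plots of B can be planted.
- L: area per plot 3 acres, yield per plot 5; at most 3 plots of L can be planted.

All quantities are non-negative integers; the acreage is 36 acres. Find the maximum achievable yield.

Take 3×T, 2×B, and 3×L: area 31 ≤ 36, yield 3·5 + 2·4 + 3·5 = 38.
T has the best ratio (5/2) and is taken to its limit of 3; remaining capacity is filled optimally with the others.

38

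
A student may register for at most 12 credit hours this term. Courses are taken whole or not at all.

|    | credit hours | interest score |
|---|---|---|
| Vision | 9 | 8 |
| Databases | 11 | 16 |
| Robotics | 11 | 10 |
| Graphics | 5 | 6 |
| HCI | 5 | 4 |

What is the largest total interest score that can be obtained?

Treat it as a binary knapsack problem.
Allowing fractional choices, the relaxed optimum would be about 17.2, but courses are indivisible.
Graphics + HCI: credit hours 5 + 5 = 10 ≤ 12, interest score 6 + 4 = 10.
Databases: credit hours 11 ≤ 12, interest score 16.
Best is Databases with total interest score 16.

16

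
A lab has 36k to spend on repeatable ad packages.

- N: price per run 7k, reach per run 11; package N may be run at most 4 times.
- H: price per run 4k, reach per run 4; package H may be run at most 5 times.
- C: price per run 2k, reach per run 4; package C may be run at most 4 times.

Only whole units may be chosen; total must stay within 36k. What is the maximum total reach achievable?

Take 4×N and 4×C: price 36 ≤ 36, reach 4·11 + 4·4 = 60.
C has the best ratio (4/2) and is taken to its limit of 4; remaining capacity is filled optimally with the others.

60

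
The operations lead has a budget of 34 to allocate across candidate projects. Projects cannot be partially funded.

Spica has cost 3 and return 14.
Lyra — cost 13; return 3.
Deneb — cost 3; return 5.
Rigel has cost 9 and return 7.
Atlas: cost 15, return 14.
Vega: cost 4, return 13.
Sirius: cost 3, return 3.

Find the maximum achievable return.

Treat it as a binary knapsack problem.
Spica + Deneb + Rigel + Atlas + Vega: cost 3 + 3 + 9 + 15 + 4 = 34 ≤ 34, return 14 + 5 + 7 + 14 + 13 = 53.
Spica + Rigel + Atlas + Vega + Sirius: cost 3 + 9 + 15 + 4 + 3 = 34 ≤ 34, return 14 + 7 + 14 + 13 + 3 = 51.
Best is Spica, Deneb, Rigel, Atlas, and Vega with total return 53.

53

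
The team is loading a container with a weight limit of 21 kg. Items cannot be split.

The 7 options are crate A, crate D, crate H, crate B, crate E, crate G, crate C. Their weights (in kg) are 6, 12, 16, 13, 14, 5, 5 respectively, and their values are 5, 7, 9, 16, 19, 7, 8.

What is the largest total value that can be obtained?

Allowing fractional choices, the relaxed optimum would be about 29.9, but items are indivisible.
crate E + crate C: weight 14 + 5 = 19 ≤ 21, value 19 + 8 = 27.
crate B + crate C: weight 13 + 5 = 18 ≤ 21, value 16 + 8 = 24.
crate E + crate G: weight 14 + 5 = 19 ≤ 21, value 19 + 7 = 26.
Best is crate E and crate C with total value 27.

27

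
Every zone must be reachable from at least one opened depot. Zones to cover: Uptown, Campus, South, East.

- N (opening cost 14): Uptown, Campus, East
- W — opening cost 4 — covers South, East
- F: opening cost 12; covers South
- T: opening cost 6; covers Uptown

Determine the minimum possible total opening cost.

18

The greedy cost-per-new-zone heuristic would pick W, T, and N for 24, but a cheaper cover exists.
Choose N and W: together they cover Uptown, Campus, South, East — every zone.
Total opening cost: 14 + 4 = 18.
No cover costs less than 18.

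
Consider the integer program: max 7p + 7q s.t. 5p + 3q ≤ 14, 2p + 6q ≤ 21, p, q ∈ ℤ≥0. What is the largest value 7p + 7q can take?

(p,q)=(1,3) is feasible, giving 28.
(p,q)=(1,2) is feasible, giving 21.
The best lattice point is (1,3), giving 28.

28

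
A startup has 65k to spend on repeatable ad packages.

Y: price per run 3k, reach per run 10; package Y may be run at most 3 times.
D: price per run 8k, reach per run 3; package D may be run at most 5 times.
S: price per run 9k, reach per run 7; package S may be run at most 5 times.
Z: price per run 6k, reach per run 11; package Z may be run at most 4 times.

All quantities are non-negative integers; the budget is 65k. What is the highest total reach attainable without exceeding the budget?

Take 3×Y, 3×S, and 4×Z: price 60 ≤ 65, reach 3·10 + 3·7 + 4·11 = 95.
Y has the best ratio (10/3) and is taken to its limit of 3; remaining capacity is filled optimally with the others.

95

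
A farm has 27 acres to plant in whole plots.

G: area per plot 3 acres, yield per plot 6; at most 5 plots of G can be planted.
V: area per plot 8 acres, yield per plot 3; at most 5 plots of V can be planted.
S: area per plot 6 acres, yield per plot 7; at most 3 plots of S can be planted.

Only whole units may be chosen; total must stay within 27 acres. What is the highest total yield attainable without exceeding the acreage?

G has the best ratio (6/3); taking only G gives at most 5×6 = 30 (stopped by the supply cap of 5).
Mixing does better — 5×G and 2×S: area 27 ≤ 27, yield 5·6 + 2·7 = 44.

44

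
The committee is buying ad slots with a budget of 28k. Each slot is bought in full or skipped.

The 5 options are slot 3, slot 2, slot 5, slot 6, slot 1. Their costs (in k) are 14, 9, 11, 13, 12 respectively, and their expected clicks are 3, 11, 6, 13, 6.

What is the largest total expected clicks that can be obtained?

This is an integer program with binary decision variables.
Take slot 2 and slot 6: cost 9 + 13 = 22 ≤ 28, expected clicks 11 + 13 = 24.
No other feasible combination does better.

24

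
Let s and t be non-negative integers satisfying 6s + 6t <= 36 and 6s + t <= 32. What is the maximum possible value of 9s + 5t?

The continuous relaxation peaks at (5.2, 0.8) with value 50.80; rounding to a feasible lattice point costs some objective.
(s,t)=(5,1): 6·5+6·1=36≤36, 6·5+1·1=31≤32, objective 50.
(s,t)=(4,2): 6·4+6·2=36≤36, 6·4+1·2=26≤32, objective 46.
(s,t)=(5,0): 6·5+6·0=30≤36, 6·5+1·0=30≤32, objective 45.
The best lattice point is (5,1), giving 50.

50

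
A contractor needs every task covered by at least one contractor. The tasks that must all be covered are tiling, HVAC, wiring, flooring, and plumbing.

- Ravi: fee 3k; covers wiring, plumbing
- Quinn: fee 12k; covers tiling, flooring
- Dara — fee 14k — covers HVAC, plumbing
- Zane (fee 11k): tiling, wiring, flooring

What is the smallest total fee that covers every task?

25

The greedy cost-per-new-task heuristic would pick Ravi, Zane, and Dara for 28, but a cheaper cover exists.
Choose Dara and Zane: together they cover tiling, HVAC, wiring, flooring, plumbing — every task.
Total fee: 14 + 11 = 25.
No cover costs less than 25.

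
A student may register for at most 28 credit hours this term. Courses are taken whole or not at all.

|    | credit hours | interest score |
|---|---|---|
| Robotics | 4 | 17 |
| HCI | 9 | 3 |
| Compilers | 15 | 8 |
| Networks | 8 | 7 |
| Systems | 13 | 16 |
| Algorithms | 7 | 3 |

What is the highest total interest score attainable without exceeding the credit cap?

40

Robotics + HCI + Systems: credit hours 4 + 9 + 13 = 26 ≤ 28, interest score 17 + 3 + 16 = 36.
Robotics + Networks + Systems: credit hours 4 + 8 + 13 = 25 ≤ 28, interest score 17 + 7 + 16 = 40.
Robotics + Systems + Algorithms: credit hours 4 + 13 + 7 = 24 ≤ 28, interest score 17 + 16 + 3 = 36.
Best is Robotics, Networks, and Systems with total interest score 40.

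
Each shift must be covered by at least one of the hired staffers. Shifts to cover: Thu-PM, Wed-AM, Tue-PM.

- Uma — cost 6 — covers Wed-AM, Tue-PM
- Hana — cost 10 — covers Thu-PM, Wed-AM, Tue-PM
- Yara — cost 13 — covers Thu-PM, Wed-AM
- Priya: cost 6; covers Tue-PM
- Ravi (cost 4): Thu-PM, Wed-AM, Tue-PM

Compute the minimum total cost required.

Ravi alone covers Thu-PM, Wed-AM, Tue-PM — every shift.
Total cost: 4.

4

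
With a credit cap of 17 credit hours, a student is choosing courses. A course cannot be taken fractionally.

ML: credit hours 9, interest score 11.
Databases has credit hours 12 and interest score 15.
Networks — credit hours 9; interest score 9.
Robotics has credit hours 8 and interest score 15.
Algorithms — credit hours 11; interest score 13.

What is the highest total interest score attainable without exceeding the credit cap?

26

Networks + Robotics: credit hours 9 + 8 = 17 ≤ 17, interest score 9 + 15 = 24.
ML + Robotics: credit hours 9 + 8 = 17 ≤ 17, interest score 11 + 15 = 26.
Robotics: credit hours 8 ≤ 17, interest score 15.
Best is ML and Robotics with total interest score 26.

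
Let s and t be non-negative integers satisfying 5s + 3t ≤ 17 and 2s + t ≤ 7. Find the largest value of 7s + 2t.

21

(s,t)=(3,0): 5·3+3·0=15≤17, 2·3+1·0=6≤7, objective 21.
(s,t)=(2,1): 5·2+3·1=13≤17, 2·2+1·1=5≤7, objective 16.
Maximum is 21 at (s,t)=(3,0).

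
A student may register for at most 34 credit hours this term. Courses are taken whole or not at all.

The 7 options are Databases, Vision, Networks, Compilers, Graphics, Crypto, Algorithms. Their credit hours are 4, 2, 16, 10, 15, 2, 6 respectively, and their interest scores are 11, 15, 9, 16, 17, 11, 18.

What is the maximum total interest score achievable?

Databases + Vision + Compilers + Crypto + Algorithms: credit hours 4 + 2 + 10 + 2 + 6 = 24 ≤ 34, interest score 11 + 15 + 16 + 11 + 18 = 71.
Databases + Vision + Graphics + Crypto + Algorithms: credit hours 4 + 2 + 15 + 2 + 6 = 29 ≤ 34, interest score 11 + 15 + 17 + 11 + 18 = 72.
Best is Databases, Vision, Graphics, Crypto, and Algorithms with total interest score 72.

72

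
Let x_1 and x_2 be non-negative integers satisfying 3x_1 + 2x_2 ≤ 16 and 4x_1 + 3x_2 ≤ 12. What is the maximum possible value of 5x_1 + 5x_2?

20

(x_1,x_2)=(0,4): 3·0+2·4=8≤16, 4·0+3·4=12≤12, objective 20.
(x_1,x_2)=(0,3): 3·0+2·3=6≤16, 4·0+3·3=9≤12, objective 15.
Maximum is 20 at (x_1,x_2)=(0,4).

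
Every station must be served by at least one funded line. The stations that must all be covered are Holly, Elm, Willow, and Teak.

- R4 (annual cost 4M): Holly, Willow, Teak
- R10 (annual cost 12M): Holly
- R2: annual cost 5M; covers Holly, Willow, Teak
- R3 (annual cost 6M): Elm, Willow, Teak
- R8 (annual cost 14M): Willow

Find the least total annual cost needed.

Choose R4 and R3: together they cover Holly, Elm, Willow, Teak — every station.
Total annual cost: 4 + 6 = 10.
No cover costs less than 10.

10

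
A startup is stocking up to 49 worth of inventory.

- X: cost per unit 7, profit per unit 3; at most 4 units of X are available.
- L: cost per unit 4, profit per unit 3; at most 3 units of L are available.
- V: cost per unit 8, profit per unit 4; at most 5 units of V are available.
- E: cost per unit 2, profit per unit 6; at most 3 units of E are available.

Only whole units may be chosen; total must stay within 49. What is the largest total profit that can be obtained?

This is a bounded integer knapsack.
Take 1×X, 3×L, 3×V, and 3×E: cost 49 ≤ 49, profit 1·3 + 3·3 + 3·4 + 3·6 = 42.
E has the best ratio (6/2) and is taken to its limit of 3; remaining capacity is filled optimally with the others.

42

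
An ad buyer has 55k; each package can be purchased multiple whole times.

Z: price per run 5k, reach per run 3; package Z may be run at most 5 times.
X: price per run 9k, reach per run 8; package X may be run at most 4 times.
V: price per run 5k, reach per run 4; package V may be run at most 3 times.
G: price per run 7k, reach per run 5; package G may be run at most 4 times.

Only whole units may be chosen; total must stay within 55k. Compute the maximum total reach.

X has the best ratio (8/9); taking only X gives at most 4×8 = 32 (stopped by the supply cap of 4).
Mixing does better — 4×X, 1×V, and 2×G: price 55 ≤ 55, reach 4·8 + 1·4 + 2·5 = 46.

46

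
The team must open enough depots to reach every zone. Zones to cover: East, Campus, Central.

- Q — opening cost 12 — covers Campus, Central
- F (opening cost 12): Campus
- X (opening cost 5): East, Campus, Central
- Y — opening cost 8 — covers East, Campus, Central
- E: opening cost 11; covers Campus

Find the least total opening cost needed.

This is a weighted set-cover instance.
X alone covers East, Campus, Central — every zone.
Total opening cost: 5.
No cover costs less than 5.

5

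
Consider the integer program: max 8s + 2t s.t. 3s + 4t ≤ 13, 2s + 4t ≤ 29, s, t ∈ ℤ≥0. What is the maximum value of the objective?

The continuous relaxation peaks at (4.33, 0) with value 34.67; rounding to a feasible lattice point costs some objective.
(s,t)=(4,0): 3·4+4·0=12≤13, 2·4+4·0=8≤29, objective 32.
(s,t)=(3,1): 3·3+4·1=13≤13, 2·3+4·1=10≤29, objective 26.
(s,t)=(3,0): 3·3+4·0=9≤13, 2·3+4·0=6≤29, objective 24.
The best lattice point is (4,0), giving 32.

32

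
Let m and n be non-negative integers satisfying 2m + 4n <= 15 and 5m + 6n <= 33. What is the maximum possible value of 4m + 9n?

31

(m,n)=(1,3): 2·1+4·3=14≤15, 5·1+6·3=23≤33, objective 31.
(m,n)=(0,3): 2·0+4·3=12≤15, 5·0+6·3=18≤33, objective 27.
No feasible integer point exceeds 31.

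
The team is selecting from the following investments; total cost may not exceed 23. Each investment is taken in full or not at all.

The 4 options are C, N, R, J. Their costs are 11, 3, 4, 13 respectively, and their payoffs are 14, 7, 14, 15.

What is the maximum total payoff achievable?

36

C + N + R: cost 11 + 3 + 4 = 18 ≤ 23, payoff 14 + 7 + 14 = 35.
R + J: cost 4 + 13 = 17 ≤ 23, payoff 14 + 15 = 29.
N + R + J: cost 3 + 4 + 13 = 20 ≤ 23, payoff 7 + 14 + 15 = 36.
Best is N, R, and J with total payoff 36.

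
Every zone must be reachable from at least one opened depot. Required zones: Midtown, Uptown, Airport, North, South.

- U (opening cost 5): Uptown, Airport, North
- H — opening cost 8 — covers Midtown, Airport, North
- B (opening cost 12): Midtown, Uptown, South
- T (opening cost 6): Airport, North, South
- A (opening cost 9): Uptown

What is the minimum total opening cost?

17

This is a weighted set-cover instance.
Choose U and B: together they cover Midtown, Uptown, Airport, North, South — every zone.
Total opening cost: 5 + 12 = 17.
No cover costs less than 17.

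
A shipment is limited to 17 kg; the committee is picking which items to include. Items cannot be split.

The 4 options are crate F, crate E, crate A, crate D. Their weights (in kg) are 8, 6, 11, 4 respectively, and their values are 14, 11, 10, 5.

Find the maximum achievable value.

25

This is a 0-1 knapsack instance.
Allowing fractional choices, the relaxed optimum would be about 28.8, but items are indivisible.
crate F + crate E: weight 8 + 6 = 14 ≤ 17, value 14 + 11 = 25.
crate F + crate D: weight 8 + 4 = 12 ≤ 17, value 14 + 5 = 19.
crate E + crate A: weight 6 + 11 = 17 ≤ 17, value 11 + 10 = 21.
Best is crate F and crate E with total value 25.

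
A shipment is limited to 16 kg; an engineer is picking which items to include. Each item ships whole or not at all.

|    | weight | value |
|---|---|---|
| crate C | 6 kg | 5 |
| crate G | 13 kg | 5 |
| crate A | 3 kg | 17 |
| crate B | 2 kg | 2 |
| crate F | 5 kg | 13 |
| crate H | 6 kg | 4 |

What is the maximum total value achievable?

This is an integer program with binary decision variables.
crate A + crate B + crate F + crate H: weight 3 + 2 + 5 + 6 = 16 ≤ 16, value 17 + 2 + 13 + 4 = 36.
crate C + crate A + crate B + crate F: weight 6 + 3 + 2 + 5 = 16 ≤ 16, value 5 + 17 + 2 + 13 = 37.
Best is crate C, crate A, crate B, and crate F with total value 37.

37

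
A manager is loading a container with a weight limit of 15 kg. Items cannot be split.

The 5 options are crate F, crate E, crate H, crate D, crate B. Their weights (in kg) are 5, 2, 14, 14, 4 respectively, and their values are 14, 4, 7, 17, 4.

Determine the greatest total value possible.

crate F + crate E + crate B: weight 5 + 2 + 4 = 11 ≤ 15, value 14 + 4 + 4 = 22.
crate F + crate E: weight 5 + 2 = 7 ≤ 15, value 14 + 4 = 18.
crate F + crate B: weight 5 + 4 = 9 ≤ 15, value 14 + 4 = 18.
Best is crate F, crate E, and crate B with total value 22.

22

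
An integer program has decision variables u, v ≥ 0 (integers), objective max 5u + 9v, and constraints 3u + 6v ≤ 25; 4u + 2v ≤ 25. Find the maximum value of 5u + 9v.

The continuous relaxation peaks at (5.56, 1.39) with value 40.28; rounding to a feasible lattice point costs some objective.
(u,v)=(4,2): 3·4+6·2=24≤25, 4·4+2·2=20≤25, objective 38.
(u,v)=(5,1): 3·5+6·1=21≤25, 4·5+2·1=22≤25, objective 34.
(u,v)=(3,2): 3·3+6·2=21≤25, 4·3+2·2=16≤25, objective 33.
Maximum is 38 at (u,v)=(4,2).

38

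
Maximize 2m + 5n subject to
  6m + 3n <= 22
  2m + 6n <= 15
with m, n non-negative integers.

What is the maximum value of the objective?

The continuous relaxation peaks at (2.9, 1.53) with value 13.47; rounding to a feasible lattice point costs some objective.
(m,n)=(1,2): 6·1+3·2=12≤22, 2·1+6·2=14≤15, objective 12.
(m,n)=(3,1): 6·3+3·1=21≤22, 2·3+6·1=12≤15, objective 11.
The best lattice point is (1,2), giving 12.

12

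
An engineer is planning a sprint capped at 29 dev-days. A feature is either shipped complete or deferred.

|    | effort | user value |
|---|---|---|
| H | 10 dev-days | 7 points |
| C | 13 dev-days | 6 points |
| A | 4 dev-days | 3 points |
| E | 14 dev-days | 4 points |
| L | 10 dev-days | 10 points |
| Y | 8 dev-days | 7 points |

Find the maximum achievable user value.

This is a 0-1 knapsack instance.
H + L + Y: effort 10 + 10 + 8 = 28 ≤ 29, user value 7 + 10 + 7 = 24.
H + A + L: effort 10 + 4 + 10 = 24 ≤ 29, user value 7 + 3 + 10 = 20.
A + L + Y: effort 4 + 10 + 8 = 22 ≤ 29, user value 3 + 10 + 7 = 20.
Best is H, L, and Y with total user value 24.

24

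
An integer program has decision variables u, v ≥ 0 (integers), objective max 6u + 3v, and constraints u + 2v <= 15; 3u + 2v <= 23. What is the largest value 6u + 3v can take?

(u,v)=(7,1) is feasible, giving 45.
(u,v)=(6,2) is feasible, giving 42.
(u,v)=(7,0) is feasible, giving 42.
Maximum is 45 at (u,v)=(7,1).

45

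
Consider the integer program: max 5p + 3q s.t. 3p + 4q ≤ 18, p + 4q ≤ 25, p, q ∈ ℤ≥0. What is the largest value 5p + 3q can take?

(p,q)=(6,0): 3·6+4·0=18≤18, 1·6+4·0=6≤25, objective 30.
(p,q)=(5,0): 3·5+4·0=15≤18, 1·5+4·0=5≤25, objective 25.
No feasible integer point exceeds 30.

30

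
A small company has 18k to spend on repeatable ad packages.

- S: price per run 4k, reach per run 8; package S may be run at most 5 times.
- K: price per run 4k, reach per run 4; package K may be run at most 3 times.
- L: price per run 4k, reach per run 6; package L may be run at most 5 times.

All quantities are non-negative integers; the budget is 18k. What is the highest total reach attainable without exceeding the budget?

32

S has the best ratio (8/4); taking only S gives at most 4×8 = 32 (stopped by the price limit).
Optimal: 4×S: price 16 ≤ 18, reach 4·8 = 32.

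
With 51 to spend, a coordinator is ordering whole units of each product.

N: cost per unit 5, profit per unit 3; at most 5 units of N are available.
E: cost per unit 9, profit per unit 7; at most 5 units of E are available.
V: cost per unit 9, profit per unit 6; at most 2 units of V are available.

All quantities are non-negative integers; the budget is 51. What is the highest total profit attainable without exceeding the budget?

1×N and 5×E: cost 50 ≤ 51, profit 1·3 + 5·7 = 38.
1×N, 4×E, and 1×V: cost 50 ≤ 51, profit 1·3 + 4·7 + 1·6 = 37.
Best is 38.

38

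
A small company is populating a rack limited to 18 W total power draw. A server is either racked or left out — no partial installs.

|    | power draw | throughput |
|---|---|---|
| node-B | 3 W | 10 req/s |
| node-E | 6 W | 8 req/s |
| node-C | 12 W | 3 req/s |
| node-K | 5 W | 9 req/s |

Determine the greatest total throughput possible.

Take node-B, node-E, and node-K: power draw 3 + 6 + 5 = 14 ≤ 18, throughput 10 + 8 + 9 = 27.
No other feasible combination does better.

27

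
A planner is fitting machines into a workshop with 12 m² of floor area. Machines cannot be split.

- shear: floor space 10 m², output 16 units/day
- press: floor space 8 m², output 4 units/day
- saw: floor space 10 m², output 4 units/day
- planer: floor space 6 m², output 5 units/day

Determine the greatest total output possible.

Allowing fractional choices, the relaxed optimum would be about 17.7, but machines are indivisible.
shear: floor space 10 ≤ 12, output 16.
planer: floor space 6 ≤ 12, output 5.
press: floor space 8 ≤ 12, output 4.
Best is shear with total output 16.

16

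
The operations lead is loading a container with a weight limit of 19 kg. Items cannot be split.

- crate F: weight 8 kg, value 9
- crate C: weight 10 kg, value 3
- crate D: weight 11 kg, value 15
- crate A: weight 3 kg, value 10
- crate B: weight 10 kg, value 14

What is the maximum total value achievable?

25

Allowing fractional choices, the relaxed optimum would be about 32.2, but items are indivisible.
crate A + crate B: weight 3 + 10 = 13 ≤ 19, value 10 + 14 = 24.
crate D + crate A: weight 11 + 3 = 14 ≤ 19, value 15 + 10 = 25.
Best is crate D and crate A with total value 25.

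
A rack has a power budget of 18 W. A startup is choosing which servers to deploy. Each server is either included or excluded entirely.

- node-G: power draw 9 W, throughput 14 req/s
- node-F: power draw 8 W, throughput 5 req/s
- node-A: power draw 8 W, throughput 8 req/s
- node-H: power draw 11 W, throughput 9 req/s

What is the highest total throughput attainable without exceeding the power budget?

22

Take node-G and node-A: power draw 9 + 8 = 17 ≤ 18, throughput 14 + 8 = 22.
No other feasible combination does better.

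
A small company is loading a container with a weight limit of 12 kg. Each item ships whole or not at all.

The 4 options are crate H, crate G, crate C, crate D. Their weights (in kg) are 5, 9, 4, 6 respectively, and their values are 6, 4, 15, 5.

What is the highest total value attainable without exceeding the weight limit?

Take crate H and crate C: weight 5 + 4 = 9 ≤ 12, value 6 + 15 = 21.
No other feasible combination does better.

21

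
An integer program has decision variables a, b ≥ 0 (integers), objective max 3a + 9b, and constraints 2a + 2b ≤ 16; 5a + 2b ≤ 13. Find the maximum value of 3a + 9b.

Relaxing integrality, the LP optimum is 58.50 at (a,b) = (0, 6.5), which is not an integer point.
(a,b)=(0,6): 2·0+2·6=12≤16, 5·0+2·6=12≤13, objective 54.
(a,b)=(0,5): 2·0+2·5=10≤16, 5·0+2·5=10≤13, objective 45.
No feasible integer point exceeds 54.

54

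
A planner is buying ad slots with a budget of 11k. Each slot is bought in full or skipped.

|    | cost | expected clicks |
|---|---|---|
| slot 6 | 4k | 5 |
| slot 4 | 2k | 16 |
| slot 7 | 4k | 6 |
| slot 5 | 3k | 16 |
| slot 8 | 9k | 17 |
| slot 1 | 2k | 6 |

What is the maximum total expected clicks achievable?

44

This is an integer program with binary decision variables.
Allowing fractional choices, the relaxed optimum would be about 45.6, but ad slots are indivisible.
slot 4 + slot 5 + slot 1: cost 2 + 3 + 2 = 7 ≤ 11, expected clicks 16 + 16 + 6 = 38.
slot 6 + slot 4 + slot 5 + slot 1: cost 4 + 2 + 3 + 2 = 11 ≤ 11, expected clicks 5 + 16 + 16 + 6 = 43.
slot 4 + slot 7 + slot 5 + slot 1: cost 2 + 4 + 3 + 2 = 11 ≤ 11, expected clicks 16 + 6 + 16 + 6 = 44.
Best is slot 4, slot 7, slot 5, and slot 1 with total expected clicks 44.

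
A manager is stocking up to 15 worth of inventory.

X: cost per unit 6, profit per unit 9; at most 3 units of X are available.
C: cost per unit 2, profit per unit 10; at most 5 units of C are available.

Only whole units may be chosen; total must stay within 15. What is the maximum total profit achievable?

C has the best ratio (10/2); taking only C gives at most 5×10 = 50 (stopped by the supply cap of 5).
Optimal: 5×C: cost 10 ≤ 15, profit 5·10 = 50.

50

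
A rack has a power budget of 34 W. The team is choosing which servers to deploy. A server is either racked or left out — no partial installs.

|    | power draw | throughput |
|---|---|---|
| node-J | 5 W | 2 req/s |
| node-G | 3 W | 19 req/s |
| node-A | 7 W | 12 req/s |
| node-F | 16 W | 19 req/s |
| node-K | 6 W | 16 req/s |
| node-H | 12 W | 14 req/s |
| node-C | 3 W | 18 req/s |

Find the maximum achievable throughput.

node-G + node-F + node-K + node-C: power draw 3 + 16 + 6 + 3 = 28 ≤ 34, throughput 19 + 19 + 16 + 18 = 72.
node-G + node-A + node-K + node-H + node-C: power draw 3 + 7 + 6 + 12 + 3 = 31 ≤ 34, throughput 19 + 12 + 16 + 14 + 18 = 79.
node-J + node-G + node-F + node-K + node-C: power draw 5 + 3 + 16 + 6 + 3 = 33 ≤ 34, throughput 2 + 19 + 19 + 16 + 18 = 74.
Best is node-G, node-A, node-K, node-H, and node-C with total throughput 79.

79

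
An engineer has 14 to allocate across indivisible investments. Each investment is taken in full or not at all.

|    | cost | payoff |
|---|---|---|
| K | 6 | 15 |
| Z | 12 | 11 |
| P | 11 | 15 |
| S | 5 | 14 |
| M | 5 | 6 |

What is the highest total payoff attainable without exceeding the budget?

29

Allowing fractional choices, the relaxed optimum would be about 33.1, but investments are indivisible.
S + M: cost 5 + 5 = 10 ≤ 14, payoff 14 + 6 = 20.
K + S: cost 6 + 5 = 11 ≤ 14, payoff 15 + 14 = 29.
K + M: cost 6 + 5 = 11 ≤ 14, payoff 15 + 6 = 21.
Best is K and S with total payoff 29.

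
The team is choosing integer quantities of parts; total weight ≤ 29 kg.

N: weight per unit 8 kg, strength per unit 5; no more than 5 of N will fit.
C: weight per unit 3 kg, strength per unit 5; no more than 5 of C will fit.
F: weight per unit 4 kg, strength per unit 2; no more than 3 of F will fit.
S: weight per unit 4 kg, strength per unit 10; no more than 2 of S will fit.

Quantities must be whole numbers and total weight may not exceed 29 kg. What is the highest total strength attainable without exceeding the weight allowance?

S has the best ratio (10/4); taking only S gives at most 2×10 = 20 (stopped by the supply cap of 2).
Mixing does better — 5×C, 1×F, and 2×S: weight 27 ≤ 29, strength 5·5 + 1·2 + 2·10 = 47.

47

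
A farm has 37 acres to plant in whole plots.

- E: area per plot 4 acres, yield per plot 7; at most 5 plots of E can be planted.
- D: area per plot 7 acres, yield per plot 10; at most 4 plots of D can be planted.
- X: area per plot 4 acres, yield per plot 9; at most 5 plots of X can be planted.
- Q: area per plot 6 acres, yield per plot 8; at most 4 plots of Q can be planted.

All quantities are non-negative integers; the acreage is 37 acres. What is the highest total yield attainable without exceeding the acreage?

73

This is a bounded integer knapsack.
X has the best ratio (9/4); taking only X gives at most 5×9 = 45 (stopped by the supply cap of 5).
Mixing does better — 4×E and 5×X: area 36 ≤ 37, yield 4·7 + 5·9 = 73.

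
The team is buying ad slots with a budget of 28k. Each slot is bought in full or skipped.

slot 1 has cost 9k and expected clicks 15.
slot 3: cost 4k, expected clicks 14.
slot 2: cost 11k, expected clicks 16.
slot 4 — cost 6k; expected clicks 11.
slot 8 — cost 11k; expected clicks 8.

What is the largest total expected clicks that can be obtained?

45

Allowing fractional choices, the relaxed optimum would be about 53.1, but ad slots are indivisible.
slot 3 + slot 2 + slot 4: cost 4 + 11 + 6 = 21 ≤ 28, expected clicks 14 + 16 + 11 = 41.
slot 1 + slot 3 + slot 2: cost 9 + 4 + 11 = 24 ≤ 28, expected clicks 15 + 14 + 16 = 45.
slot 1 + slot 2 + slot 4: cost 9 + 11 + 6 = 26 ≤ 28, expected clicks 15 + 16 + 11 = 42.
Best is slot 1, slot 3, and slot 2 with total expected clicks 45.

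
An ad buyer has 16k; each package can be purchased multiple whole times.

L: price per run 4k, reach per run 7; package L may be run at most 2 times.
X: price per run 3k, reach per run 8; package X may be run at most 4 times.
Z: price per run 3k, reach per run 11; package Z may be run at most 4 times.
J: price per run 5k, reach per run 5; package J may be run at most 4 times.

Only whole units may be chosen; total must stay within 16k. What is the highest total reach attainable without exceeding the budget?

This is a bounded integer knapsack.
Z has the best ratio (11/3); taking only Z gives at most 4×11 = 44 (stopped by the supply cap of 4).
Mixing does better — 1×X and 4×Z: price 15 ≤ 16, reach 1·8 + 4·11 = 52.

52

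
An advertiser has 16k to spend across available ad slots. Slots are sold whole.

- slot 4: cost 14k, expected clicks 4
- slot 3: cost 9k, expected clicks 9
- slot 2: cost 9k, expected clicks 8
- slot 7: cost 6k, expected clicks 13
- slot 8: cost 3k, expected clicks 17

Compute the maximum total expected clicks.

This is a 0-1 knapsack instance.
slot 2 + slot 8: cost 9 + 3 = 12 ≤ 16, expected clicks 8 + 17 = 25.
slot 7 + slot 8: cost 6 + 3 = 9 ≤ 16, expected clicks 13 + 17 = 30.
slot 3 + slot 8: cost 9 + 3 = 12 ≤ 16, expected clicks 9 + 17 = 26.
Best is slot 7 and slot 8 with total expected clicks 30.

30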